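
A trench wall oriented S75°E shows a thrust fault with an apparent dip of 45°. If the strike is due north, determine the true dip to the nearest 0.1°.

β = acute angle between strike due north and section S75°E = 75°.
tan δ = tan α / sin β = tan 45° / sin 75° = 1.0000 / 0.9659 = 1.0353
δ = arctan(1.0353) = 45.99°

46.0°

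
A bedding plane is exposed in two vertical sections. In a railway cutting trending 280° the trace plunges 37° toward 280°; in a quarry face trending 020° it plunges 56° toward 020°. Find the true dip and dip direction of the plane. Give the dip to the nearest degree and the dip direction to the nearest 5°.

true dip 61°, dip direction 345°

The two traces are lines in the plane: v₁ = (sin 280°·cos 37°, cos 280°·cos 37°, −sin 37°), v₂ = (sin 20°·cos 56°, cos 20°·cos 56°, −sin 56°).
Cross product v₁ × v₂ gives the pole to the plane: n ∝ (-0.201, 0.767, 0.440).
True dip = arccos(n_z / |n|) = arccos(0.4850) = 61.0°.
Dip direction = azimuth of (n_x, n_y) = atan2(-0.201, 0.767) = 345°.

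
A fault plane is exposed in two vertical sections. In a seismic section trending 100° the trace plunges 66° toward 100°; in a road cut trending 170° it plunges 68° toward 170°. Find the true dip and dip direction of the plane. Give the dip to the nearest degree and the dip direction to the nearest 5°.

The two traces are lines in the plane: v₁ = (sin 100°·cos 66°, cos 100°·cos 66°, −sin 66°), v₂ = (sin 170°·cos 68°, cos 170°·cos 68°, −sin 68°).
Cross product v₁ × v₂ gives the pole to the plane: n ∝ (0.272, -0.312, 0.143).
tan δ = √(n_x²+n_y²)/n_z = 0.414/0.143, so δ = 70.9°.
Dip direction = atan2(0.272, -0.312) = 139° (azimuth of n's horizontal projection).

true dip 71°, dip direction 140°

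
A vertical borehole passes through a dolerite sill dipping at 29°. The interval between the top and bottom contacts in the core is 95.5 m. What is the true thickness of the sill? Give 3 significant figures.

True thickness t = h · cos(dip) = 95.5 × cos 29°
t = 95.5 × 0.8746 = 83.526 m

83.5 m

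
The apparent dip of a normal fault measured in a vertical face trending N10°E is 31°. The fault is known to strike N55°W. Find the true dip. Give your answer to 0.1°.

33.5°

The section is 65° from the strike.
tan(true dip) = tan 31° / sin 65° = 0.6630
true dip = arctan 0.6630 = 33.54°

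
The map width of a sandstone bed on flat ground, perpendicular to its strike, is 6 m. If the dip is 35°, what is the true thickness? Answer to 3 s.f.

True thickness t = w · sin(dip) = 6 × sin 35°
t = 6 × 0.5736 = 3.441 m

3.44 m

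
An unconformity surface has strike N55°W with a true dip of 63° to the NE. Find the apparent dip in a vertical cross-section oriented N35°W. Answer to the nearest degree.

34°

The strike is N55°W and the section trends N35°W; the acute angle between them is β = 20°.
tan(apparent dip) = tan 63° · sin 20° = 0.6713
α = arctan(0.6713) = 33.87°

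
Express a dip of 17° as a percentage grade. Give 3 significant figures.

30.6%

grade % = 100 × tan 17° = 100 × 0.3057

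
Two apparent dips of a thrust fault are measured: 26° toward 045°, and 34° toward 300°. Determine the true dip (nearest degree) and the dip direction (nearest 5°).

Each apparent-dip line lies in the plane. As unit vectors (x east, y north, z up), v₁ plunges 26°→045° and v₂ plunges 34°→300°.
Cross product v₁ × v₂ gives the pole to the plane: n ∝ (-0.174, 0.670, 0.720).
True dip = arccos(n_z / |n|) = arccos(0.7207) = 43.9°.
The horizontal component of n points toward azimuth atan2(n_x, n_y) = 345°, the dip direction.

true dip 44°, dip direction 345°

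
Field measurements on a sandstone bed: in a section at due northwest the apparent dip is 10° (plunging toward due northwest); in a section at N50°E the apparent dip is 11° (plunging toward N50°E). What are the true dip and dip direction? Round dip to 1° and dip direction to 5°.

Each apparent-dip line lies in the plane. As unit vectors (x east, y north, z up), v₁ plunges 10°→due northwest and v₂ plunges 11°→N50°E.
n = v₁ × v₂ = (0.023, 0.263, 0.963) (taken with n_z > 0).
True dip = arccos(n_z / |n|) = arccos(0.9643) = 15.4°.
Dip direction = atan2(0.023, 0.263) = 5° (azimuth of n's horizontal projection).

true dip 15°, dip direction 005°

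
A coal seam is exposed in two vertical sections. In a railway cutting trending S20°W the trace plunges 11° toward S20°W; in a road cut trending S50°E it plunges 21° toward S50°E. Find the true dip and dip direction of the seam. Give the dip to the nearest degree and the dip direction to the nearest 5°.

Each apparent-dip line lies in the plane. As unit vectors (x east, y north, z up), v₁ plunges 11°→S20°W and v₂ plunges 21°→S50°E.
Cross product v₁ × v₂ gives the pole to the plane: n ∝ (0.216, -0.257, 0.861).
Dip δ = arctan(|n_h|/n_z) = arctan(0.336/0.861) = 21.3°.
The horizontal component of n points toward azimuth atan2(n_x, n_y) = 140°, the dip direction.

true dip 21°, dip direction 140°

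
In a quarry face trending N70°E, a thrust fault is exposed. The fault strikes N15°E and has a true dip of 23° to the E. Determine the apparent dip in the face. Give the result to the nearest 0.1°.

19.2°

Angle between strike (N15°E) and section (N70°E): β = 55°.
tan α = tan 23° × sin 55° = 0.4245 × 0.8192 = 0.3477
α = arctan(0.3477) = 19.17°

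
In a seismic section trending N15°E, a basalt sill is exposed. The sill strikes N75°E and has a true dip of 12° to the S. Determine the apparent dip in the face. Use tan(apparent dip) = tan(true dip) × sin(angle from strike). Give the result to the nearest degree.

10°

The strike is N75°E and the section trends N15°E; the acute angle between them is β = 60°.
tan(apparent dip) = tan 12° · sin 60° = 0.1841
apparent dip = arctan 0.1841 = 10.43°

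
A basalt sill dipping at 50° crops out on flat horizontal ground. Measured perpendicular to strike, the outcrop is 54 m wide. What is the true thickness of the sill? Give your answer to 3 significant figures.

True thickness t = w · sin(dip) = 54 × sin 50°
t = 54 × 0.7660 = 41.366 m

41.4 m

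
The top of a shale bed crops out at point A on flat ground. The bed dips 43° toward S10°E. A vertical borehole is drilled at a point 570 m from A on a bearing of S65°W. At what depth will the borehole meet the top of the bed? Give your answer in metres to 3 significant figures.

The hole lies 75° from the dip direction, so the down-dip offset is 570 × cos 75° = 147.53 m.
Depth = down-dip offset × tan(dip) = 147.53 × tan 43° = 147.53 × 0.9325
Depth = 137.57 m

138 m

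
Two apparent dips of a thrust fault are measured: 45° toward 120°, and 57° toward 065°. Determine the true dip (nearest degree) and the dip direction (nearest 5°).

true dip 57°, dip direction 070°

The two traces are lines in the plane: v₁ = (sin 120°·cos 45°, cos 120°·cos 45°, −sin 45°), v₂ = (sin 65°·cos 57°, cos 65°·cos 57°, −sin 57°).
The plane normal is n = v₁ × v₂ ∝ (0.459, 0.165, 0.315).
Dip δ = arctan(|n_h|/n_z) = arctan(0.488/0.315) = 57.1°.
The horizontal component of n points toward azimuth atan2(n_x, n_y) = 70°, the dip direction.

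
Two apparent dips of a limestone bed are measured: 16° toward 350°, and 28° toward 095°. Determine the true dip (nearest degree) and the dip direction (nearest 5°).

The two traces are lines in the plane: v₁ = (sin 350°·cos 16°, cos 350°·cos 16°, −sin 16°), v₂ = (sin 95°·cos 28°, cos 95°·cos 28°, −sin 28°).
Cross product v₁ × v₂ gives the pole to the plane: n ∝ (0.466, 0.321, 0.820).
Dip δ = arctan(|n_h|/n_z) = arctan(0.565/0.820) = 34.6°.
Dip direction = azimuth of (n_x, n_y) = atan2(0.466, 0.321) = 55°.

true dip 35°, dip direction 055°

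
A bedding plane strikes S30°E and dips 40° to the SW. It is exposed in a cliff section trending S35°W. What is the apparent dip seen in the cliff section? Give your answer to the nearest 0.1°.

The section lies 65° from the strike.
tan(apparent dip) = tan 40° · sin 65° = 0.7605
apparent dip = arctan 0.7605 = 37.25°

37.3°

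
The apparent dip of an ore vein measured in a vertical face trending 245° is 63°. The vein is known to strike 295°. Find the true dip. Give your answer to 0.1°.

β = acute angle between strike 295° and section 245° = 50°.
tan(true dip) = tan 63° / sin 50° = 2.5620
true dip = arctan 2.5620 = 68.68°

68.7°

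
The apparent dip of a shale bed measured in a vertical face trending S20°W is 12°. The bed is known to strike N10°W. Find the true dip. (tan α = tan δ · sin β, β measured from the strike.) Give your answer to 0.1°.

The section is 30° from the strike.
tan δ = tan α / sin β = tan 12° / sin 30° = 0.2126 / 0.5000 = 0.4251
δ = arctan(0.4251) = 23.03°

23.0°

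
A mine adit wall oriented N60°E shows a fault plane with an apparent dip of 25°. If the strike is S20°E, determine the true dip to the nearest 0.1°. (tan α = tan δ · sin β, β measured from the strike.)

The section is 80° from the strike.
tan δ = tan α / sin β = tan 25° / sin 80° = 0.4663 / 0.9848 = 0.4735
δ = arctan(0.4735) = 25.34°

25.3°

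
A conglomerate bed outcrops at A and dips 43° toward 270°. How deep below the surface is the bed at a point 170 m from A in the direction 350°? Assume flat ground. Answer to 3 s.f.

The hole lies 80° from the dip direction, so the down-dip offset is 170 × cos 80° = 29.52 m.
Depth = down-dip offset × tan(dip) = 29.52 × tan 43° = 29.52 × 0.9325
Depth = 27.53 m

27.5 m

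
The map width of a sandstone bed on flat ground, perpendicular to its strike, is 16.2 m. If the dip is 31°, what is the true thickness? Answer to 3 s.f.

8.34 m

True thickness t = w · sin(dip) = 16.2 × sin 31°
t = 16.2 × 0.5150 = 8.344 m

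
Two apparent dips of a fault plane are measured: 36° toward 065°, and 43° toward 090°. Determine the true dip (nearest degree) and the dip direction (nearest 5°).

Represent each trace as a vector plunging at its apparent dip toward its trend (east-north-up frame): v₁ = (0.733, 0.342, -0.588), v₂ = (0.731, 0.000, -0.682).
Cross product v₁ × v₂ gives the pole to the plane: n ∝ (0.233, -0.070, 0.250).
Dip δ = arctan(|n_h|/n_z) = arctan(0.244/0.250) = 44.2°.
Dip direction = azimuth of (n_x, n_y) = atan2(0.233, -0.070) = 107°.

true dip 44°, dip direction 105°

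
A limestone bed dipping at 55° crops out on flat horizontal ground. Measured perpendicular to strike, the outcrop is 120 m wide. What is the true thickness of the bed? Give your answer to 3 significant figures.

True thickness t = w · sin(dip) = 120 × sin 55°
t = 120 × 0.8192 = 98.298 m

98.3 m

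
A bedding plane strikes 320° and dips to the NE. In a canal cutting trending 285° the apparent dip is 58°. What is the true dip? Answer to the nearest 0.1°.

70.3°

The section is 35° from the strike.
tan(true dip) = tan 58° / sin 35° = 2.7901
true dip = arctan 2.7901 = 70.28°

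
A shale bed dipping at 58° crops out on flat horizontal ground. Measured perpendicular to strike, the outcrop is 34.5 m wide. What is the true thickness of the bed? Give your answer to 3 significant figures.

True thickness t = w · sin(dip) = 34.5 × sin 58°
t = 34.5 × 0.8480 = 29.258 m

29.3 m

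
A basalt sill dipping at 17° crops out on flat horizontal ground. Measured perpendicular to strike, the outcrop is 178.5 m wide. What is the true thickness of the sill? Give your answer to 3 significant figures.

True thickness t = w · sin(dip) = 178.5 × sin 17°
t = 178.5 × 0.2924 = 52.188 m

52.2 m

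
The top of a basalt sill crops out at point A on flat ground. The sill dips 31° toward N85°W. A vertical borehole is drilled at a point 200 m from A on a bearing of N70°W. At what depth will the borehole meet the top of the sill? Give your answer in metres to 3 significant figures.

116 m

The hole lies 15° from the dip direction, so the down-dip offset is 200 × cos 15° = 193.19 m.
Depth = down-dip offset × tan(dip) = 193.19 × tan 31° = 193.19 × 0.6009
Depth = 116.08 m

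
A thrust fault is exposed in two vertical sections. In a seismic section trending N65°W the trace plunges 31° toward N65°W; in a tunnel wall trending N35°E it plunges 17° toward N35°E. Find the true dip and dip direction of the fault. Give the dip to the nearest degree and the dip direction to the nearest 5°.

Each apparent-dip line lies in the plane. As unit vectors (x east, y north, z up), v₁ plunges 31°→N65°W and v₂ plunges 17°→N35°E.
The plane normal is n = v₁ × v₂ ∝ (-0.298, 0.510, 0.807).
Dip δ = arctan(|n_h|/n_z) = arctan(0.590/0.807) = 36.2°.
The horizontal component of n points toward azimuth atan2(n_x, n_y) = 330°, the dip direction.

true dip 36°, dip direction 330°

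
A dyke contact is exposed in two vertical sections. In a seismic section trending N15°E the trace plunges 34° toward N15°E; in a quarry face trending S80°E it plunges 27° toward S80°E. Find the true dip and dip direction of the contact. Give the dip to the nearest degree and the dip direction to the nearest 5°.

The two traces are lines in the plane: v₁ = (sin 15°·cos 34°, cos 15°·cos 34°, −sin 34°), v₂ = (sin 100°·cos 27°, cos 100°·cos 27°, −sin 27°).
n = v₁ × v₂ = (0.450, 0.393, 0.736) (taken with n_z > 0).
tan δ = √(n_x²+n_y²)/n_z = 0.598/0.736, so δ = 39.1°.
Dip direction = azimuth of (n_x, n_y) = atan2(0.450, 0.393) = 49°.

true dip 39°, dip direction 050°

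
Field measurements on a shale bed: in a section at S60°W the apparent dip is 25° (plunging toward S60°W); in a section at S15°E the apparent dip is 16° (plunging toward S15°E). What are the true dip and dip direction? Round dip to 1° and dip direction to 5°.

true dip 26°, dip direction 220°

Represent each trace as a vector plunging at its apparent dip toward its trend (east-north-up frame): v₁ = (-0.785, -0.453, -0.423), v₂ = (0.249, -0.929, -0.276).
The plane normal is n = v₁ × v₂ ∝ (-0.267, -0.321, 0.842).
tan δ = √(n_x²+n_y²)/n_z = 0.418/0.842, so δ = 26.4°.
Dip direction = atan2(-0.267, -0.321) = 220° (azimuth of n's horizontal projection).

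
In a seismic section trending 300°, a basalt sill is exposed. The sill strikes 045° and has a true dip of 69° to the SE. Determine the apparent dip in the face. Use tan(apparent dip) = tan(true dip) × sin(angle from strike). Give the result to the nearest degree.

The section lies 75° from the strike.
tan(apparent dip) = tan 69° · sin 75° = 2.5163
α = arctan(2.5163) = 68.33°

68°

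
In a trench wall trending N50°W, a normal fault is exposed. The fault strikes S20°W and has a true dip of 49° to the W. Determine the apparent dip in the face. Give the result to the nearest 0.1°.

47.2°

The strike is S20°W and the section trends N50°W; the acute angle between them is β = 70°.
tan α = tan 49° × sin 70° = 1.1504 × 0.9397 = 1.0810
apparent dip = arctan 1.0810 = 47.23°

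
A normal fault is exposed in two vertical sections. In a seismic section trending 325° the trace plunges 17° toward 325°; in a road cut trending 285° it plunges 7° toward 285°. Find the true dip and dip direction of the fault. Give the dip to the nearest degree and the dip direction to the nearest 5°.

true dip 19°, dip direction 355°

Each apparent-dip line lies in the plane. As unit vectors (x east, y north, z up), v₁ plunges 17°→325° and v₂ plunges 7°→285°.
n = v₁ × v₂ = (-0.020, 0.213, 0.610) (taken with n_z > 0).
Dip δ = arctan(|n_h|/n_z) = arctan(0.214/0.610) = 19.4°.
The horizontal component of n points toward azimuth atan2(n_x, n_y) = 355°, the dip direction.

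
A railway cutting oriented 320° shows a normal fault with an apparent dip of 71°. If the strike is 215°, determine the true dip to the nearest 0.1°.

β = acute angle between strike 215° and section 320° = 75°.
tan δ = tan α / sin β = tan 71° / sin 75° = 2.9042 / 0.9659 = 3.0067
true dip = arctan 3.0067 = 71.60°

71.6°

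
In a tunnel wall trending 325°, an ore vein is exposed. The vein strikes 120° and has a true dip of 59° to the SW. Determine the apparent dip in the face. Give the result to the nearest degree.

Angle between strike (120°) and section (325°): β = 25°.
tan α = tan 59° × sin 25° = 1.6643 × 0.4226 = 0.7034
α = arctan(0.7034) = 35.12°

35°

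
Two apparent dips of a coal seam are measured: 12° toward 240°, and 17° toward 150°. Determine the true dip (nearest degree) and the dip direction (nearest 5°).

Represent each trace as a vector plunging at its apparent dip toward its trend (east-north-up frame): v₁ = (-0.847, -0.489, -0.208), v₂ = (0.478, -0.828, -0.292).
The plane normal is n = v₁ × v₂ ∝ (-0.029, -0.347, 0.935).
tan δ = √(n_x²+n_y²)/n_z = 0.348/0.935, so δ = 20.4°.
The horizontal component of n points toward azimuth atan2(n_x, n_y) = 185°, the dip direction.

true dip 20°, dip direction 185°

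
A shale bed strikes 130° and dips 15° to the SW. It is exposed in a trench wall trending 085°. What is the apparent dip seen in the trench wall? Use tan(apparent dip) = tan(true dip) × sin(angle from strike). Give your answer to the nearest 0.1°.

The strike is 130° and the section trends 085°; the acute angle between them is β = 45°.
tan α = tan 15° × sin 45° = 0.2679 × 0.7071 = 0.1895
α = arctan(0.1895) = 10.73°

10.7°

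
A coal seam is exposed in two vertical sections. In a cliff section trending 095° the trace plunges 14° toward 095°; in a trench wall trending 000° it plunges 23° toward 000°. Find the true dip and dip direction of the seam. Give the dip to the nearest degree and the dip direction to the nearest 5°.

Each apparent-dip line lies in the plane. As unit vectors (x east, y north, z up), v₁ plunges 14°→095° and v₂ plunges 23°→000°.
The plane normal is n = v₁ × v₂ ∝ (0.256, 0.378, 0.890).
tan δ = √(n_x²+n_y²)/n_z = 0.456/0.890, so δ = 27.1°.
Dip direction = atan2(0.256, 0.378) = 34° (azimuth of n's horizontal projection).

true dip 27°, dip direction 035°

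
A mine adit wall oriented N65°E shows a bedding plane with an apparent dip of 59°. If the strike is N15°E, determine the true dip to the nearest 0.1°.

65.3°

β = acute angle between strike N15°E and section N65°E = 50°.
tan δ = tan α / sin β = tan 59° / sin 50° = 1.6643 / 0.7660 = 2.1726
δ = arctan(2.1726) = 65.28°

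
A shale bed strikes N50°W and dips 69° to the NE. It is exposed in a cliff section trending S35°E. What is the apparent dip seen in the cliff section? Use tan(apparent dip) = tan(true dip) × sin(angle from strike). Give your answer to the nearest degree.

34°

The strike is N50°W and the section trends S35°E; the acute angle between them is β = 15°.
tan(apparent dip) = tan 69° · sin 15° = 0.6742
apparent dip = arctan 0.6742 = 33.99°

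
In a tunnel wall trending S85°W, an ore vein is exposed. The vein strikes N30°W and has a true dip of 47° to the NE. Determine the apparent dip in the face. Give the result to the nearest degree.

Angle between strike (N30°W) and section (S85°W): β = 65°.
tan α = tan 47° × sin 65° = 1.0724 × 0.9063 = 0.9719
α = arctan(0.9719) = 44.18°

44°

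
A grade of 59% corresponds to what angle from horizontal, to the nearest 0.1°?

30.5°

tan θ = 59/100 = 0.5900
θ = arctan(0.5900) = 30.54°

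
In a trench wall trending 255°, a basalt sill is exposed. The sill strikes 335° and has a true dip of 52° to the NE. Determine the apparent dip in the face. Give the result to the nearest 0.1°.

51.6°

The section lies 80° from the strike.
tan α = tan 52° × sin 80° = 1.2799 × 0.9848 = 1.2605
α = arctan(1.2605) = 51.57°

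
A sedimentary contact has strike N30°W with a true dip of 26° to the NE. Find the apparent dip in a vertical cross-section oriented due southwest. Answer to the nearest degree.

The section lies 75° from the strike.
tan(apparent dip) = tan 26° · sin 75° = 0.4711
α = arctan(0.4711) = 25.23°

25°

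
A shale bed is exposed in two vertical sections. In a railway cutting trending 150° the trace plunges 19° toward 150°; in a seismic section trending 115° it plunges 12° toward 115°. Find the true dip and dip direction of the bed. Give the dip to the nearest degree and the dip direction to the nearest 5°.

Each apparent-dip line lies in the plane. As unit vectors (x east, y north, z up), v₁ plunges 19°→150° and v₂ plunges 12°→115°.
n = v₁ × v₂ = (0.036, -0.190, 0.530) (taken with n_z > 0).
tan δ = √(n_x²+n_y²)/n_z = 0.194/0.530, so δ = 20.1°.
Dip direction = atan2(0.036, -0.190) = 169° (azimuth of n's horizontal projection).

true dip 20°, dip direction 170°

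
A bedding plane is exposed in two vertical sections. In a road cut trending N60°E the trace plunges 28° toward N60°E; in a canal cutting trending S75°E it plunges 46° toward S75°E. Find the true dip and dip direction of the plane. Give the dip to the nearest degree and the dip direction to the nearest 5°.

Represent each trace as a vector plunging at its apparent dip toward its trend (east-north-up frame): v₁ = (0.765, 0.441, -0.469), v₂ = (0.671, -0.180, -0.719).
Cross product v₁ × v₂ gives the pole to the plane: n ∝ (0.402, -0.235, 0.434).
Dip δ = arctan(|n_h|/n_z) = arctan(0.466/0.434) = 47.0°.
The horizontal component of n points toward azimuth atan2(n_x, n_y) = 120°, the dip direction.

true dip 47°, dip direction 120°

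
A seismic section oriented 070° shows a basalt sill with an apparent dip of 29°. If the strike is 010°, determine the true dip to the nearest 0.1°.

32.6°

β = acute angle between strike 010° and section 070° = 60°.
tan δ = tan α / sin β = tan 29° / sin 60° = 0.5543 / 0.8660 = 0.6401
true dip = arctan 0.6401 = 32.62°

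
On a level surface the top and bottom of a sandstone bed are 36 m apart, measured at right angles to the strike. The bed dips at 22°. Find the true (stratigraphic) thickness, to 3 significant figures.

13.5 m

True thickness t = w · sin(dip) = 36 × sin 22°
t = 36 × 0.3746 = 13.486 m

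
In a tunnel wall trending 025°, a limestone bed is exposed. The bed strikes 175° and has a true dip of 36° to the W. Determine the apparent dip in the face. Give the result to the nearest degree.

20°

The section lies 30° from the strike.
tan α = tan 36° × sin 30° = 0.7265 × 0.5000 = 0.3633
apparent dip = arctan 0.3633 = 19.96°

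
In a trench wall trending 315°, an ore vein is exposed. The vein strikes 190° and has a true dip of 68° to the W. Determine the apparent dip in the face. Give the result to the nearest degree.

64°

The strike is 190° and the section trends 315°; the acute angle between them is β = 55°.
tan(apparent dip) = tan 68° · sin 55° = 2.0275
apparent dip = arctan 2.0275 = 63.75°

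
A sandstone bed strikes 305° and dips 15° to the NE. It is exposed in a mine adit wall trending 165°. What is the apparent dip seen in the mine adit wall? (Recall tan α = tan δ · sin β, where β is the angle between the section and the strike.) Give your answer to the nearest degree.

10°

The strike is 305° and the section trends 165°; the acute angle between them is β = 40°.
tan(apparent dip) = tan 15° · sin 40° = 0.1722
apparent dip = arctan 0.1722 = 9.77°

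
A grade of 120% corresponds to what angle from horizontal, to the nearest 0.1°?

tan θ = 120/100 = 1.2000
θ = arctan(1.2000) = 50.19°

50.2°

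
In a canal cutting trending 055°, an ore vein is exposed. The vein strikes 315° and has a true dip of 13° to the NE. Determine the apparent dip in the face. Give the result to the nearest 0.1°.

The strike is 315° and the section trends 055°; the acute angle between them is β = 80°.
tan(apparent dip) = tan 13° · sin 80° = 0.2274
α = arctan(0.2274) = 12.81°

12.8°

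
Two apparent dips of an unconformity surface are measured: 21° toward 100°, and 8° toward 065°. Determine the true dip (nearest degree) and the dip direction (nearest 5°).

Represent each trace as a vector plunging at its apparent dip toward its trend (east-north-up frame): v₁ = (0.919, -0.162, -0.358), v₂ = (0.897, 0.419, -0.139).
Cross product v₁ × v₂ gives the pole to the plane: n ∝ (0.173, -0.194, 0.530).
True dip = arccos(n_z / |n|) = arccos(0.8983) = 26.1°.
The horizontal component of n points toward azimuth atan2(n_x, n_y) = 138°, the dip direction.

true dip 26°, dip direction 140°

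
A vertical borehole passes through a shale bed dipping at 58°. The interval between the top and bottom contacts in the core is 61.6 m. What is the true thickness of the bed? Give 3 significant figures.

True thickness t = h · cos(dip) = 61.6 × cos 58°
t = 61.6 × 0.5299 = 32.643 m

32.6 m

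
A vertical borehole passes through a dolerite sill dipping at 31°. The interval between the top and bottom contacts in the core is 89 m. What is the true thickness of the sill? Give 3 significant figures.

True thickness t = h · cos(dip) = 89 × cos 31°
t = 89 × 0.8572 = 76.288 m

76.3 m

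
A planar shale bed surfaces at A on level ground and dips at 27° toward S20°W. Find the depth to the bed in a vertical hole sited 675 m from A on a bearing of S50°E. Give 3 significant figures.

The hole lies 70° from the dip direction, so the down-dip offset is 675 × cos 70° = 230.86 m.
Depth = down-dip offset × tan(dip) = 230.86 × tan 27° = 230.86 × 0.5095
Depth = 117.63 m

118 m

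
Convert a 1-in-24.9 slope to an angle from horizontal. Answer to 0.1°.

2.3°

tan θ = 1/24.9 = 0.0402
θ = arctan(0.0402) = 2.30°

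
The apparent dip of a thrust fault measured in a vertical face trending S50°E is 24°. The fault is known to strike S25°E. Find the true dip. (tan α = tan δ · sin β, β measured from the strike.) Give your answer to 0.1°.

46.5°

β = acute angle between strike S25°E and section S50°E = 25°.
tan(true dip) = tan 24° / sin 25° = 1.0535
δ = arctan(1.0535) = 46.49°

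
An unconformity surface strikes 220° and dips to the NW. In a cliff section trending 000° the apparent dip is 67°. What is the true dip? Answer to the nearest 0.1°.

74.7°

β = acute angle between strike 220° and section 000° = 40°.
tan(true dip) = tan 67° / sin 40° = 3.6651
true dip = arctan 3.6651 = 74.74°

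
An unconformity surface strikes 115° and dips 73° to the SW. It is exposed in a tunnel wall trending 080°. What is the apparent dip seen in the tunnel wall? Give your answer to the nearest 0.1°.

61.9°

The strike is 115° and the section trends 080°; the acute angle between them is β = 35°.
tan(apparent dip) = tan 73° · sin 35° = 1.8761
apparent dip = arctan 1.8761 = 61.94°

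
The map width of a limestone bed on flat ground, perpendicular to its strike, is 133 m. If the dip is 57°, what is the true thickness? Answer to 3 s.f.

True thickness t = w · sin(dip) = 133 × sin 57°
t = 133 × 0.8387 = 111.543 m

112 m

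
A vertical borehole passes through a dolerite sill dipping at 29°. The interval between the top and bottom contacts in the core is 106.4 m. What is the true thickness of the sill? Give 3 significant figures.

True thickness t = h · cos(dip) = 106.4 × cos 29°
t = 106.4 × 0.8746 = 93.060 m

93.1 m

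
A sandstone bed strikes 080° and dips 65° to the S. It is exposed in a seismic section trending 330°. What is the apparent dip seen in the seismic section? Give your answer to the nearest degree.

The strike is 080° and the section trends 330°; the acute angle between them is β = 70°.
tan(apparent dip) = tan 65° · sin 70° = 2.0152
apparent dip = arctan 2.0152 = 63.61°

64°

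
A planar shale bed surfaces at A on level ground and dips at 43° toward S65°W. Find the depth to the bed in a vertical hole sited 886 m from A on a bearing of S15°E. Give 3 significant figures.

The hole lies 80° from the dip direction, so the down-dip offset is 886 × cos 80° = 153.85 m.
Depth = down-dip offset × tan(dip) = 153.85 × tan 43° = 153.85 × 0.9325
Depth = 143.47 m

143 m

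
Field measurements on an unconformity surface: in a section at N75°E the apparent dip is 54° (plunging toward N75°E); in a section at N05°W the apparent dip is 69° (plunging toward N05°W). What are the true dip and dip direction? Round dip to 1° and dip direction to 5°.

true dip 70°, dip direction 015°

The two traces are lines in the plane: v₁ = (sin 75°·cos 54°, cos 75°·cos 54°, −sin 54°), v₂ = (sin 355°·cos 69°, cos 355°·cos 69°, −sin 69°).
n = v₁ × v₂ = (0.147, 0.555, 0.207) (taken with n_z > 0).
tan δ = √(n_x²+n_y²)/n_z = 0.574/0.207, so δ = 70.1°.
Dip direction = azimuth of (n_x, n_y) = atan2(0.147, 0.555) = 15°.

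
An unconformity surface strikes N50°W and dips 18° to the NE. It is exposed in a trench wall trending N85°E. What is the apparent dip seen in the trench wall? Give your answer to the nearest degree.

13°

Angle between strike (N50°W) and section (N85°E): β = 45°.
tan(apparent dip) = tan 18° · sin 45° = 0.2298
apparent dip = arctan 0.2298 = 12.94°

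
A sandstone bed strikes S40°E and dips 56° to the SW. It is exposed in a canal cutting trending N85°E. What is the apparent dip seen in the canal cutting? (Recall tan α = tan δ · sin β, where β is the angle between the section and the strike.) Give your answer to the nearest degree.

51°

The section lies 55° from the strike.
tan(apparent dip) = tan 56° · sin 55° = 1.2144
α = arctan(1.2144) = 50.53°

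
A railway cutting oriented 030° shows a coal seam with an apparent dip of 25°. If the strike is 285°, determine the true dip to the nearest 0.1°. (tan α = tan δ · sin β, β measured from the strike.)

25.8°

β = acute angle between strike 285° and section 030° = 75°.
tan δ = tan α / sin β = tan 25° / sin 75° = 0.4663 / 0.9659 = 0.4828
true dip = arctan 0.4828 = 25.77°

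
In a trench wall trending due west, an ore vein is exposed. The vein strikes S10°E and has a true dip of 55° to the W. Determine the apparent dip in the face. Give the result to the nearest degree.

The strike is S10°E and the section trends due west; the acute angle between them is β = 80°.
tan α = tan 55° × sin 80° = 1.4281 × 0.9848 = 1.4065
α = arctan(1.4065) = 54.59°

55°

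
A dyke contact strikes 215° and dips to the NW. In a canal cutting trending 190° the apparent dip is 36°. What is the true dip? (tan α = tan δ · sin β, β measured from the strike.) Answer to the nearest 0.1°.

β = acute angle between strike 215° and section 190° = 25°.
tan(true dip) = tan 36° / sin 25° = 1.7191
δ = arctan(1.7191) = 59.81°

59.8°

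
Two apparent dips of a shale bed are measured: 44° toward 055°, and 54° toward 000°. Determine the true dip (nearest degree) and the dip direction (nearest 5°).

true dip 54°, dip direction 010°

Represent each trace as a vector plunging at its apparent dip toward its trend (east-north-up frame): v₁ = (0.589, 0.413, -0.695), v₂ = (0.000, 0.588, -0.809).
Cross product v₁ × v₂ gives the pole to the plane: n ∝ (0.075, 0.477, 0.346).
tan δ = √(n_x²+n_y²)/n_z = 0.483/0.346, so δ = 54.3°.
Dip direction = azimuth of (n_x, n_y) = atan2(0.075, 0.477) = 9°.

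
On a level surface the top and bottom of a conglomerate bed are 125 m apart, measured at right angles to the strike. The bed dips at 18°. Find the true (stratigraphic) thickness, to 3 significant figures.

True thickness t = w · sin(dip) = 125 × sin 18°
t = 125 × 0.3090 = 38.627 m

38.6 m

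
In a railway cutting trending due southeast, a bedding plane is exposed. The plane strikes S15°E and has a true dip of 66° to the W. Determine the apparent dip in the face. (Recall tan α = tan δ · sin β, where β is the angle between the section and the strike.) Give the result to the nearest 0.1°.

Angle between strike (S15°E) and section (due southeast): β = 30°.
tan(apparent dip) = tan 66° · sin 30° = 1.1230
α = arctan(1.1230) = 48.32°

48.3°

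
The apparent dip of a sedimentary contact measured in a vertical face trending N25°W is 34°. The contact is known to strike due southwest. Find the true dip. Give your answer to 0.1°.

35.7°

β = acute angle between strike due southwest and section N25°W = 70°.
tan(true dip) = tan 34° / sin 70° = 0.7178
δ = arctan(0.7178) = 35.67°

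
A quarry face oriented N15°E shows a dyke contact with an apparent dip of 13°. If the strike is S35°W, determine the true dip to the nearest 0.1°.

34.0°

The section is 20° from the strike.
tan δ = tan α / sin β = tan 13° / sin 20° = 0.2309 / 0.3420 = 0.6750
true dip = arctan 0.6750 = 34.02°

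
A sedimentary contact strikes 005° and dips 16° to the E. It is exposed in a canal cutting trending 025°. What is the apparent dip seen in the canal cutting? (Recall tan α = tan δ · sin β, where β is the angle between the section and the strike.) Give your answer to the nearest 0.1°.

5.6°

The section lies 20° from the strike.
tan(apparent dip) = tan 16° · sin 20° = 0.0981
apparent dip = arctan 0.0981 = 5.60°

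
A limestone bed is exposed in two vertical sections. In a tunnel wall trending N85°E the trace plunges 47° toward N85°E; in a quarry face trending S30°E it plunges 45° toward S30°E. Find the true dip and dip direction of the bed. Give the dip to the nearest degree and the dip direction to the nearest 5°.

The two traces are lines in the plane: v₁ = (sin 85°·cos 47°, cos 85°·cos 47°, −sin 47°), v₂ = (sin 150°·cos 45°, cos 150°·cos 45°, −sin 45°).
The plane normal is n = v₁ × v₂ ∝ (0.490, -0.222, 0.437).
True dip = arccos(n_z / |n|) = arccos(0.6307) = 50.9°.
Dip direction = azimuth of (n_x, n_y) = atan2(0.490, -0.222) = 114°.

true dip 51°, dip direction 115°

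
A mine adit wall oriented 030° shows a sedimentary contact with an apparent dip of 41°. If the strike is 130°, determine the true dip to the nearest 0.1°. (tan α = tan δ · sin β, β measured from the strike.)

41.4°

The section is 80° from the strike.
tan δ = tan α / sin β = tan 41° / sin 80° = 0.8693 / 0.9848 = 0.8827
δ = arctan(0.8827) = 41.43°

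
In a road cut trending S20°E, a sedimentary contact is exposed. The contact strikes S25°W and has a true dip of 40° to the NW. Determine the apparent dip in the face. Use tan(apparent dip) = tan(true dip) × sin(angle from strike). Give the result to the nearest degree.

The section lies 45° from the strike.
tan α = tan 40° × sin 45° = 0.8391 × 0.7071 = 0.5933
α = arctan(0.5933) = 30.68°

31°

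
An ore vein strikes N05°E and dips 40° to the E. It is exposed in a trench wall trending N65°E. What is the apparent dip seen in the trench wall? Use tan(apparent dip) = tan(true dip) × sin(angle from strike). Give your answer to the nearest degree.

The section lies 60° from the strike.
tan α = tan 40° × sin 60° = 0.8391 × 0.8660 = 0.7267
apparent dip = arctan 0.7267 = 36.01°

36°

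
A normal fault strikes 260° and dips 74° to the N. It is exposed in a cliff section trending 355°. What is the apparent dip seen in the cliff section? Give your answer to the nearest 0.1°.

73.9°

The strike is 260° and the section trends 355°; the acute angle between them is β = 85°.
tan α = tan 74° × sin 85° = 3.4874 × 0.9962 = 3.4741
α = arctan(3.4741) = 73.94°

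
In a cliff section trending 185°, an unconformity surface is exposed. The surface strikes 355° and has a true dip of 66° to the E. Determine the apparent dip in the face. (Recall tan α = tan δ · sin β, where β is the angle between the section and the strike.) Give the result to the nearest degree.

21°

The section lies 10° from the strike.
tan(apparent dip) = tan 66° · sin 10° = 0.3900
α = arctan(0.3900) = 21.31°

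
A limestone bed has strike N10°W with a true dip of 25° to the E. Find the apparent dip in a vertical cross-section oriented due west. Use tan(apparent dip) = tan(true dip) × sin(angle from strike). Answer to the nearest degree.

25°

The strike is N10°W and the section trends due west; the acute angle between them is β = 80°.
tan α = tan 25° × sin 80° = 0.4663 × 0.9848 = 0.4592
apparent dip = arctan 0.4592 = 24.67°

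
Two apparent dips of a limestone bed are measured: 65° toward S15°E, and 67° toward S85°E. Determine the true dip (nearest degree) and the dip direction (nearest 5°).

Each apparent-dip line lies in the plane. As unit vectors (x east, y north, z up), v₁ plunges 65°→S15°E and v₂ plunges 67°→S85°E.
The plane normal is n = v₁ × v₂ ∝ (0.345, -0.252, 0.155).
tan δ = √(n_x²+n_y²)/n_z = 0.427/0.155, so δ = 70.0°.
Dip direction = atan2(0.345, -0.252) = 126° (azimuth of n's horizontal projection).

true dip 70°, dip direction 125°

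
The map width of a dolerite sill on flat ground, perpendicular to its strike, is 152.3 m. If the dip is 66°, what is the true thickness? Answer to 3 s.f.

True thickness t = w · sin(dip) = 152.3 × sin 66°
t = 152.3 × 0.9135 = 139.133 m

139 m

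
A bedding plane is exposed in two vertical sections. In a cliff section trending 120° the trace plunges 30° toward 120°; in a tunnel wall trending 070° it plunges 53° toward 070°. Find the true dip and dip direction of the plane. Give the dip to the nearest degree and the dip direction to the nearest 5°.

true dip 54°, dip direction 055°

Each apparent-dip line lies in the plane. As unit vectors (x east, y north, z up), v₁ plunges 30°→120° and v₂ plunges 53°→070°.
The plane normal is n = v₁ × v₂ ∝ (0.449, 0.316, 0.399).
Dip δ = arctan(|n_h|/n_z) = arctan(0.549/0.399) = 54.0°.
Dip direction = atan2(0.449, 0.316) = 55° (azimuth of n's horizontal projection).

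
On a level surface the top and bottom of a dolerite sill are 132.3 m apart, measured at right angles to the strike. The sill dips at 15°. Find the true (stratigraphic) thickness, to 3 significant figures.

True thickness t = w · sin(dip) = 132.3 × sin 15°
t = 132.3 × 0.2588 = 34.242 m

34.2 m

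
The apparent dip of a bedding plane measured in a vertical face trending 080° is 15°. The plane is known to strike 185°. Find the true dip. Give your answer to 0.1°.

15.5°

β = acute angle between strike 185° and section 080° = 75°.
tan(true dip) = tan 15° / sin 75° = 0.2774
δ = arctan(0.2774) = 15.50°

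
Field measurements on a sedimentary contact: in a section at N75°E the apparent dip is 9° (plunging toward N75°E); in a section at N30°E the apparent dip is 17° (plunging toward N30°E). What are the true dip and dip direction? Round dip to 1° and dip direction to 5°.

Each apparent-dip line lies in the plane. As unit vectors (x east, y north, z up), v₁ plunges 9°→N75°E and v₂ plunges 17°→N30°E.
The plane normal is n = v₁ × v₂ ∝ (0.055, 0.204, 0.668).
tan δ = √(n_x²+n_y²)/n_z = 0.211/0.668, so δ = 17.6°.
Dip direction = atan2(0.055, 0.204) = 15° (azimuth of n's horizontal projection).

true dip 18°, dip direction 015°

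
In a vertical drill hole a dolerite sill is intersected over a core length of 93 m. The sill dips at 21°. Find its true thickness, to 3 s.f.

True thickness t = h · cos(dip) = 93 × cos 21°
t = 93 × 0.9336 = 86.823 m

86.8 m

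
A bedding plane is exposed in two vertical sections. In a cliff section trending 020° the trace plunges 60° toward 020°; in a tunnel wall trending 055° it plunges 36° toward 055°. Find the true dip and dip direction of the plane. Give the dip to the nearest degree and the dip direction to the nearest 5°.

true dip 65°, dip direction 345°

Represent each trace as a vector plunging at its apparent dip toward its trend (east-north-up frame): v₁ = (0.171, 0.470, -0.866), v₂ = (0.663, 0.464, -0.588).
Cross product v₁ × v₂ gives the pole to the plane: n ∝ (-0.126, 0.473, 0.232).
Dip δ = arctan(|n_h|/n_z) = arctan(0.490/0.232) = 64.7°.
Dip direction = azimuth of (n_x, n_y) = atan2(-0.126, 0.473) = 345°.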